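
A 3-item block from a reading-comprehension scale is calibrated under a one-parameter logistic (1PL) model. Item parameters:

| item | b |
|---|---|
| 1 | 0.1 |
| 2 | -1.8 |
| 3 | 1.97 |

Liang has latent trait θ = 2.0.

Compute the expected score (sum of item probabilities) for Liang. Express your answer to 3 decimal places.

2.356

P(θ) = 1 / (1 + exp(−(θ − b)))
P_1 = 1/(1+e^{-1.9000}) = 0.8699
P_2 = 1/(1+e^{-3.8000}) = 0.9781
P_3 = 1/(1+e^{-0.0300}) = 0.5075
E[score] = 0.8699 + 0.9781 + 0.5075 = 2.3555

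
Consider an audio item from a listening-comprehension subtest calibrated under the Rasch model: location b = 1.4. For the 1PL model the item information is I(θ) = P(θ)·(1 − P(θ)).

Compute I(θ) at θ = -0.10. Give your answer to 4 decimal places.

P = 1/(1+e^{1.5000}) = 0.1824
P(1−P) = 0.1824 × 0.8176 = 0.1491
I = P(1−P) = 0.14915

0.1491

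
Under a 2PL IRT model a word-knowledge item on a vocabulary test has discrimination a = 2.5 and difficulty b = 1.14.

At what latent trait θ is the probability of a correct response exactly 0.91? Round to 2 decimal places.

2.07

P(θ) = 1 / (1 + exp(−a(θ − b)))
logit = ln(0.9100/0.0900) = 2.3136
θ = b + logit/(a) = 1.14 + 2.3136/2.5000 = 2.0655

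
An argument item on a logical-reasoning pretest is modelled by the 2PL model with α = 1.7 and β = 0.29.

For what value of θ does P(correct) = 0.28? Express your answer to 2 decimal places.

P(θ) = 1 / (1 + exp(−α(θ − β)))
logit = ln(0.2800/0.7200) = -0.9445
θ = β + logit/(α) = 0.29 + (-0.9445)/1.7000 = -0.2656

-0.27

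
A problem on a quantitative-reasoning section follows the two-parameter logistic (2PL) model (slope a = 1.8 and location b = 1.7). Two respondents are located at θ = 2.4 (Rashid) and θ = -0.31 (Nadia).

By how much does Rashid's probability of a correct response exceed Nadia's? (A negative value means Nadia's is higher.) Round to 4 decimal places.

0.7529

P(θ) = 1 / (1 + exp(−a(θ − b)))
P(Rashid) = 0.7790  [exponent 1.2600]
P(Nadia) = 0.0261  [exponent -3.6180]
Difference = 0.7790 − 0.0261 = 0.7529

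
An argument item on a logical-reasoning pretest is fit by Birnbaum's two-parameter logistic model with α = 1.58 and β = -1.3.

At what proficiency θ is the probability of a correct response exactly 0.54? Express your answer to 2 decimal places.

P(θ) = 1 / (1 + exp(−α(θ − β)))
logit = ln(0.5400/0.4600) = 0.1603
θ = β + logit/(α) = -1.3 + 0.1603/1.5800 = -1.1985

-1.20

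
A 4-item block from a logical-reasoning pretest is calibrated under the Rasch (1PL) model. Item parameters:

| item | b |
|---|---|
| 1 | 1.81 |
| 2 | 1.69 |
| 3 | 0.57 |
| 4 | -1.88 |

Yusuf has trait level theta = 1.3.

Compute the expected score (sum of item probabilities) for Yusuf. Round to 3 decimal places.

P(theta) = 1 / (1 + exp(−(theta − b)))
P_1 = 1/(1+e^{0.5100}) = 0.3752
P_2 = 1/(1+e^{0.3900}) = 0.4037
P_3 = 1/(1+e^{-0.7300}) = 0.6748
P_4 = 1/(1+e^{-3.1800}) = 0.9601
E[score] = 0.3752 + 0.4037 + 0.6748 + 0.9601 = 2.4138

2.414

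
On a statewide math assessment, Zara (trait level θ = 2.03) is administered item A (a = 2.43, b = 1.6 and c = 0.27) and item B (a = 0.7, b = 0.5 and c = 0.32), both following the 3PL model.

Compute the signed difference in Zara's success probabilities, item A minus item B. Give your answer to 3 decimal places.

P(θ) = c + (1 − c) · 1 / (1 + exp(−a(θ − b)))
P_A = 0.8100
P_B = 0.8265
P_A − P_B = -0.0164

-0.016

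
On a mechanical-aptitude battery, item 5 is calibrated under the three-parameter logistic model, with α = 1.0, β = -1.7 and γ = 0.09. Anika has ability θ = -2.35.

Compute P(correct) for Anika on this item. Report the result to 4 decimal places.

0.4021

P(θ) = γ + (1 − γ) · 1 / (1 + exp(−α(θ − β)))
Exponent: 1.0 × (-2.35 − (-1.7)) = -0.6500
1/(1 + e^{0.6500}) = 0.3430
P = 0.09 + 0.91 × 0.3430 = 0.4021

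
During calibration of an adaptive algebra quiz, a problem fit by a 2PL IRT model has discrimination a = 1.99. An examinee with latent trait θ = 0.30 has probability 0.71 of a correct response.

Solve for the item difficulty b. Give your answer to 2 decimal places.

-0.15

P(θ) = 1 / (1 + exp(−a(θ − b)))
logit(0.71) = ln(0.71/0.29) = 0.8954
b = θ − logit/(a) = 0.30 − 0.8954/1.9900 = -0.1499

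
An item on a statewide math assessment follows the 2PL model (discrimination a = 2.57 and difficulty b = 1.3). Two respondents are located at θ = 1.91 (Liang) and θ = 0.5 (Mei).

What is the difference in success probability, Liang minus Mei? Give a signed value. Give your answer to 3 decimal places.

P(θ) = 1 / (1 + exp(−a(θ − b)))
P(Liang) = 0.8275  [exponent 1.5677]
P(Mei) = 0.1134  [exponent -2.0560]
Difference = 0.8275 − 0.1134 = 0.7140

0.714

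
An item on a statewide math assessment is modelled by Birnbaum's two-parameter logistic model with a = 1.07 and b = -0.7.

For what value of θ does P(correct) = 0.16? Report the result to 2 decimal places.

P(θ) = 1 / (1 + exp(−a(θ − b)))
logit = ln(0.1600/0.8400) = -1.6582
θ = b + logit/(a) = -0.7 + (-1.6582)/1.0700 = -2.2497

-2.25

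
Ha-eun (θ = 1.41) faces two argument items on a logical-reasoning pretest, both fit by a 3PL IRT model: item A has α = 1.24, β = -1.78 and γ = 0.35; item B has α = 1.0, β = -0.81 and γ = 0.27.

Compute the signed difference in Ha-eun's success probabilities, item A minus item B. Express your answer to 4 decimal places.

P(θ) = γ + (1 − γ) · 1 / (1 + exp(−α(θ − β)))
P_A = 0.9878
P_B = 0.9285
P_A − P_B = 0.0593

0.0593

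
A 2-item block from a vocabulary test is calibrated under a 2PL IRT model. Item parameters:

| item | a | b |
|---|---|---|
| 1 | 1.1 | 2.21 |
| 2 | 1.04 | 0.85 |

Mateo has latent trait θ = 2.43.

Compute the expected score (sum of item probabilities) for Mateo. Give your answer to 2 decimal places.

1.40

P(θ) = 1 / (1 + exp(−a(θ − b)))
P_1 = 1/(1+e^{-0.2420}) = 0.5602
P_2 = 1/(1+e^{-1.6432}) = 0.8380
E[score] = 0.5602 + 0.8380 = 1.3982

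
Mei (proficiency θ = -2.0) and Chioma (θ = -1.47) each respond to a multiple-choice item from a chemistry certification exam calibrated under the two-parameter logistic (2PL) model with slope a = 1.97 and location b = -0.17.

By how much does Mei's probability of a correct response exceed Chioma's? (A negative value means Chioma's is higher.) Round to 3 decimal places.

P(θ) = 1 / (1 + exp(−a(θ − b)))
P(Mei) = 0.0265  [exponent -3.6051]
P(Chioma) = 0.0717  [exponent -2.5610]
Difference = 0.0265 − 0.0717 = -0.0452

-0.045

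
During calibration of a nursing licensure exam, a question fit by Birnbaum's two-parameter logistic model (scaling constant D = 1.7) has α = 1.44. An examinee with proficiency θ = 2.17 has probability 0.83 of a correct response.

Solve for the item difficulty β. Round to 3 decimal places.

1.522

P(θ) = 1 / (1 + exp(−D·α(θ − β)))
logit(0.83) = ln(0.83/0.17) = 1.5856
β = θ − logit/(1.7·α) = 2.17 − 1.5856/2.4480 = 1.5223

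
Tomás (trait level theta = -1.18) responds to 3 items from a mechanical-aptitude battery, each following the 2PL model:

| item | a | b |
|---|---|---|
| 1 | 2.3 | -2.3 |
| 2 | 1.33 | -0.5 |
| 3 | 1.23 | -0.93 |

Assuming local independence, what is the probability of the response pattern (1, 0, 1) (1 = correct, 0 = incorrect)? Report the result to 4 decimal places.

P(theta) = 1 / (1 + exp(−a(theta − b)))
P_1 = 1/(1+e^{-2.5760}) = 0.9293
P_2 = 1/(1+e^{0.9044}) = 0.2881
P_3 = 1/(1+e^{0.3075}) = 0.4237
L = P_1 × (1−P_2) × P_3 = 0.9293 × 0.7119 × 0.4237 = 0.28030

0.2803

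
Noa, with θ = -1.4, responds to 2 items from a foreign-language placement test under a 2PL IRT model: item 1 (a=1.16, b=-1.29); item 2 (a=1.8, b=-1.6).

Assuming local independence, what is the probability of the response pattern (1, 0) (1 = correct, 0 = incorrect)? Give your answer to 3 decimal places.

0.192

P(θ) = 1 / (1 + exp(−a(θ − b)))
P_1 = 1/(1+e^{0.1276}) = 0.4681
P_2 = 1/(1+e^{-0.3600}) = 0.5890
L = P_1 × (1−P_2) = 0.4681 × 0.4110 = 0.19239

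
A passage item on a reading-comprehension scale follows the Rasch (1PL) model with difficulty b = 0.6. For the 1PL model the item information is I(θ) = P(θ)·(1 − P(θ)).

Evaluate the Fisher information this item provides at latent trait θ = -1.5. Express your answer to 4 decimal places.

0.0972

P = 1/(1+e^{2.1000}) = 0.1091
P(1−P) = 0.1091 × 0.8909 = 0.0972
I = P(1−P) = 0.09719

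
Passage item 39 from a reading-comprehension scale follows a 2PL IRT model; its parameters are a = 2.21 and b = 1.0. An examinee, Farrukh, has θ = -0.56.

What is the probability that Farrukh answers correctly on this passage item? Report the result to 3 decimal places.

P(θ) = 1 / (1 + exp(−a(θ − b)))
Exponent: 2.21 × (-0.56 − 1.0) = -3.4476
1/(1 + e^{3.4476}) = 0.0308

0.031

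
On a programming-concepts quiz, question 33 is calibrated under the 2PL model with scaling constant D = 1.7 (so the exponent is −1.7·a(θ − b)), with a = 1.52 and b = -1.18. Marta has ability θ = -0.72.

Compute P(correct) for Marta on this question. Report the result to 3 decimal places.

0.766

P(θ) = 1 / (1 + exp(−D·a(θ − b)))
Exponent: 1.7 × 1.52 × (-0.72 − (-1.18)) = 1.1886
1/(1 + e^{-1.1886}) = 0.7665
P = 0.7665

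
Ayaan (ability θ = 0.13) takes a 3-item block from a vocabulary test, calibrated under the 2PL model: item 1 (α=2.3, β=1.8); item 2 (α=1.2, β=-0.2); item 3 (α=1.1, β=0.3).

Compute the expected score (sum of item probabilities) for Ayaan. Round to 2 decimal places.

P(θ) = 1 / (1 + exp(−α(θ − β)))
P_1 = 1/(1+e^{3.8410}) = 0.0210
P_2 = 1/(1+e^{-0.3960}) = 0.5977
P_3 = 1/(1+e^{0.1870}) = 0.4534
E[score] = 0.0210 + 0.5977 + 0.4534 = 1.0721

1.07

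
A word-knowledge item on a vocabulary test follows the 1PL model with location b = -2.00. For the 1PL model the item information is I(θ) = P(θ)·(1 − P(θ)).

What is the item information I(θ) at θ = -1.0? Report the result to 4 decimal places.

P = 1/(1+e^{-1.0000}) = 0.7311
P(1−P) = 0.7311 × 0.2689 = 0.1966
I = P(1−P) = 0.19661

0.1966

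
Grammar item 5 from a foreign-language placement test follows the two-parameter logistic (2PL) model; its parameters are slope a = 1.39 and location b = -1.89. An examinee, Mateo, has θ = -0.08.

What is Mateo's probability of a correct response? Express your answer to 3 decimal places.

P(θ) = 1 / (1 + exp(−a(θ − b)))
Exponent: 1.39 × (-0.08 − (-1.89)) = 2.5159
1/(1 + e^{-2.5159}) = 0.9252

0.925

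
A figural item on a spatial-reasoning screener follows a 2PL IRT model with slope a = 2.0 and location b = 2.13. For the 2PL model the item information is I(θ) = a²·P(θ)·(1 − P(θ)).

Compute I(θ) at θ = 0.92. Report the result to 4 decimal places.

0.3000

P = 1/(1+e^{2.4200}) = 0.0817
P(1−P) = 0.0817 × 0.9183 = 0.0750
I = a² × P(1−P) = 2.0² × 0.0750 = 0.29997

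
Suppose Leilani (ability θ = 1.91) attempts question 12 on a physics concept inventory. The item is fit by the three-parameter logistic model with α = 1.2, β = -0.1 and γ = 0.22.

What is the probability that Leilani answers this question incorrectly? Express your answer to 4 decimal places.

0.0642

P(θ) = γ + (1 − γ) · 1 / (1 + exp(−α(θ − β)))
Exponent: 1.2 × (1.91 − (-0.1)) = 2.4120
1/(1 + e^{-2.4120}) = 0.9177
P = 0.22 + 0.78 × 0.9177 = 0.9358
P(incorrect) = 1 − 0.9358 = 0.0642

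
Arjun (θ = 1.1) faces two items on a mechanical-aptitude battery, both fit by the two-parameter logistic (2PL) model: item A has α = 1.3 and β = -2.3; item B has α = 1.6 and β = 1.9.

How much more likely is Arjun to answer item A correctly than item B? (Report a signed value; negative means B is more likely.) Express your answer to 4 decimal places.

0.7706

P(θ) = 1 / (1 + exp(−α(θ − β)))
P_A = 0.9881
P_B = 0.2176
P_A − P_B = 0.7706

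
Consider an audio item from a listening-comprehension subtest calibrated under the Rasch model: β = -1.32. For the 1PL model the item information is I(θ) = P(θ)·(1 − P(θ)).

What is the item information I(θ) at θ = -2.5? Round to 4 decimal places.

0.1798

P = 1/(1+e^{1.1800}) = 0.2351
P(1−P) = 0.2351 × 0.7649 = 0.1798
I = P(1−P) = 0.17980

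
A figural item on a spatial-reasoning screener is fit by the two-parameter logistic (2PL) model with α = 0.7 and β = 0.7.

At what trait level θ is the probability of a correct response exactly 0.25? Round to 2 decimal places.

P(θ) = 1 / (1 + exp(−α(θ − β)))
logit = ln(0.2500/0.7500) = -1.0986
θ = β + logit/(α) = 0.7 + (-1.0986)/0.7000 = -0.8694

-0.87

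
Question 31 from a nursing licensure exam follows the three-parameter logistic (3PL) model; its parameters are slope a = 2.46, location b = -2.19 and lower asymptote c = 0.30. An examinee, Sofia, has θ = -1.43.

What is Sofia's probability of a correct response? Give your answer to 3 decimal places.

0.906

P(θ) = c + (1 − c) · 1 / (1 + exp(−a(θ − b)))
Exponent: 2.46 × (-1.43 − (-2.19)) = 1.8696
1/(1 + e^{-1.8696}) = 0.8664
P = 0.30 + 0.70 × 0.8664 = 0.9065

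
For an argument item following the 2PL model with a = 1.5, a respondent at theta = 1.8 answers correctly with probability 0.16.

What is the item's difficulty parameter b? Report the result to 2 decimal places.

2.91

P(theta) = 1 / (1 + exp(−a(theta − b)))
logit(0.16) = ln(0.16/0.84) = -1.6582
b = theta − logit/(a) = 1.8 − (-1.6582)/1.5000 = 2.9055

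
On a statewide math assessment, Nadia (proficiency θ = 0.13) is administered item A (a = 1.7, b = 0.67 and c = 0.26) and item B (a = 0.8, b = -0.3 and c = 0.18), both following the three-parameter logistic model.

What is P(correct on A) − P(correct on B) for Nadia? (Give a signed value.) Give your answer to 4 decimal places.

-0.1887

P(θ) = c + (1 − c) · 1 / (1 + exp(−a(θ − b)))
P_A = 0.4712
P_B = 0.6598
P_A − P_B = -0.1887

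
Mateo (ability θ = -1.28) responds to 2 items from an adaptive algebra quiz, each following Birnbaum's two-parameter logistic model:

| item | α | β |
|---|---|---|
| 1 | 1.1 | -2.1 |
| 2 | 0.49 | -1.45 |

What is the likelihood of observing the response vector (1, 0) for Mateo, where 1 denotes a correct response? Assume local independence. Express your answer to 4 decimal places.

P(θ) = 1 / (1 + exp(−α(θ − β)))
P_1 = 1/(1+e^{-0.9020}) = 0.7114
P_2 = 1/(1+e^{-0.0833}) = 0.5208
L = P_1 × (1−P_2) = 0.7114 × 0.4792 = 0.34087

0.3409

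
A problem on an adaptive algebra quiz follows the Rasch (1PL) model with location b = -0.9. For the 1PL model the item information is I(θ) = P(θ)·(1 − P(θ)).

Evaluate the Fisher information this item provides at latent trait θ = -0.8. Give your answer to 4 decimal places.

0.2494

P = 1/(1+e^{-0.1000}) = 0.5250
P(1−P) = 0.5250 × 0.4750 = 0.2494
I = P(1−P) = 0.24938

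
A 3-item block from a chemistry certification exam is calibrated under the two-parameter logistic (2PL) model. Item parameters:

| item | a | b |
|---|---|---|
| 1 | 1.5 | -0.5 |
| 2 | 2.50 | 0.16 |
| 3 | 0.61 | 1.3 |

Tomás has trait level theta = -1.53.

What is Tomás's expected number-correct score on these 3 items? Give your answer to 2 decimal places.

P(theta) = 1 / (1 + exp(−a(theta − b)))
P_1 = 1/(1+e^{1.5450}) = 0.1758
P_2 = 1/(1+e^{4.2250}) = 0.0144
P_3 = 1/(1+e^{1.7263}) = 0.1511
E[score] = 0.1758 + 0.0144 + 0.1511 = 0.3413

0.34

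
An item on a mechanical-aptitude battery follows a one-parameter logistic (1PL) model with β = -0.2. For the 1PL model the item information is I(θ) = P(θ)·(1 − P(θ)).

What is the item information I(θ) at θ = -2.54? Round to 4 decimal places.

P = 1/(1+e^{2.3400}) = 0.0879
P(1−P) = 0.0879 × 0.9121 = 0.0801
I = P(1−P) = 0.08014

0.0801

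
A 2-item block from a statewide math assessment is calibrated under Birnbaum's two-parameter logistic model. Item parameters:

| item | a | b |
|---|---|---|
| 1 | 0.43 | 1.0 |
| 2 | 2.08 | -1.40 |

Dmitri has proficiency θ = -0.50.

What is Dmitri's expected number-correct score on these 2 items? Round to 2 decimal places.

1.21

P(θ) = 1 / (1 + exp(−a(θ − b)))
P_1 = 1/(1+e^{0.6450}) = 0.3441
P_2 = 1/(1+e^{-1.8720}) = 0.8667
E[score] = 0.3441 + 0.8667 = 1.2108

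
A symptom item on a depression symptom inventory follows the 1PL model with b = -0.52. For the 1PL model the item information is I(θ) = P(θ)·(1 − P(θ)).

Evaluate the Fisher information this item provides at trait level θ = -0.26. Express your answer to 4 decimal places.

0.2458

P = 1/(1+e^{-0.2600}) = 0.5646
P(1−P) = 0.5646 × 0.4354 = 0.2458
I = P(1−P) = 0.24582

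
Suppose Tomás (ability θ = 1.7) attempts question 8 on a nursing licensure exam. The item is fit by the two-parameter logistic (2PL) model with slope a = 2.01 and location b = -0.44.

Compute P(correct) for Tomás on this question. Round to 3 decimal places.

0.987

P(θ) = 1 / (1 + exp(−a(θ − b)))
Exponent: 2.01 × (1.7 − (-0.44)) = 4.3014
1/(1 + e^{-4.3014}) = 0.9866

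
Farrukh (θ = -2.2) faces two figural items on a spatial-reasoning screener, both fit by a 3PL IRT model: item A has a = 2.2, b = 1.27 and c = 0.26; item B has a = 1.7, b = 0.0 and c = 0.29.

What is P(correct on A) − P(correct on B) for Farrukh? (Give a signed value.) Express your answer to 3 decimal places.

-0.046

P(θ) = c + (1 − c) · 1 / (1 + exp(−a(θ − b)))
P_A = 0.2604
P_B = 0.3065
P_A − P_B = -0.0461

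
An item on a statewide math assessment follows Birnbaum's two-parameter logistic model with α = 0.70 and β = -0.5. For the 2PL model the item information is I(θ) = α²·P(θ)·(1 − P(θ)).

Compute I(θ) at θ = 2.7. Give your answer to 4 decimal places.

P = 1/(1+e^{-2.2400}) = 0.9038
P(1−P) = 0.9038 × 0.0962 = 0.0870
I = α² × P(1−P) = 0.70² × 0.0870 = 0.04261

0.0426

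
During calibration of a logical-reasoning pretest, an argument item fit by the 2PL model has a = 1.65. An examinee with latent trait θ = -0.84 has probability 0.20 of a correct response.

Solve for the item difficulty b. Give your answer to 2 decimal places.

0.00

P(θ) = 1 / (1 + exp(−a(θ − b)))
logit(0.20) = ln(0.20/0.80) = -1.3863
b = θ − logit/(a) = -0.84 − (-1.3863)/1.6500 = 0.0002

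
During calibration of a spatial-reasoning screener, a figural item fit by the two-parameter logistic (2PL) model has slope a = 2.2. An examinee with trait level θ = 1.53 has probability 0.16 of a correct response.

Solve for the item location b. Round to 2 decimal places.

2.28

P(θ) = 1 / (1 + exp(−a(θ − b)))
logit(0.16) = ln(0.16/0.84) = -1.6582
b = θ − logit/(a) = 1.53 − (-1.6582)/2.2000 = 2.2837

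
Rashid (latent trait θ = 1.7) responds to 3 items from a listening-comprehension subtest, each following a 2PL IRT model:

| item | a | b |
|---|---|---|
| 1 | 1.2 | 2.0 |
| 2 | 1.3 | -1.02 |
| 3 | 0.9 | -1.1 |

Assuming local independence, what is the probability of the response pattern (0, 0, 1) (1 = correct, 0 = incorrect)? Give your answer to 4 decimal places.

0.0154

P(θ) = 1 / (1 + exp(−a(θ − b)))
P_1 = 1/(1+e^{0.3600}) = 0.4110
P_2 = 1/(1+e^{-3.5360}) = 0.9717
P_3 = 1/(1+e^{-2.5200}) = 0.9255
L = (1−P_1) × (1−P_2) × P_3 = 0.5890 × 0.0283 × 0.9255 = 0.01543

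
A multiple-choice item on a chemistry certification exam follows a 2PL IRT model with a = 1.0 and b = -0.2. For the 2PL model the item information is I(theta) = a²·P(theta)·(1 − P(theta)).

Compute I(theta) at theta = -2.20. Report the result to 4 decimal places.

P = 1/(1+e^{2.0000}) = 0.1192
P(1−P) = 0.1192 × 0.8808 = 0.1050
I = a² × P(1−P) = 1.0² × 0.1050 = 0.10499

0.1050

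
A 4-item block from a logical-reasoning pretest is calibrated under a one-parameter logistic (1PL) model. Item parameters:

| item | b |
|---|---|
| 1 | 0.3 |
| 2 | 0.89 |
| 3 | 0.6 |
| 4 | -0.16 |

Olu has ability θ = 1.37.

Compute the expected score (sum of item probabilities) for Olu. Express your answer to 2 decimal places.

2.87

P(θ) = 1 / (1 + exp(−(θ − b)))
P_1 = 1/(1+e^{-1.0700}) = 0.7446
P_2 = 1/(1+e^{-0.4800}) = 0.6177
P_3 = 1/(1+e^{-0.7700}) = 0.6835
P_4 = 1/(1+e^{-1.5300}) = 0.8220
E[score] = 0.7446 + 0.6177 + 0.6835 + 0.8220 = 2.8679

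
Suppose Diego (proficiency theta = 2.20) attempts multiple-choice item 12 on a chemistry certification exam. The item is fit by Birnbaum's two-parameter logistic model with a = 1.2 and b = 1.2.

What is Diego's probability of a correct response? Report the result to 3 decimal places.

P(theta) = 1 / (1 + exp(−a(theta − b)))
Exponent: 1.2 × (2.20 − 1.2) = 1.2000
1/(1 + e^{-1.2000}) = 0.7685

0.769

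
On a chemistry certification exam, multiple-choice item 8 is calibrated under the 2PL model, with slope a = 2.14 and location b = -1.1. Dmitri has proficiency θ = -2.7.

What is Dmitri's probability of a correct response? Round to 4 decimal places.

0.0316

P(θ) = 1 / (1 + exp(−a(θ − b)))
Exponent: 2.14 × (-2.7 − (-1.1)) = -3.4240
1/(1 + e^{3.4240}) = 0.0316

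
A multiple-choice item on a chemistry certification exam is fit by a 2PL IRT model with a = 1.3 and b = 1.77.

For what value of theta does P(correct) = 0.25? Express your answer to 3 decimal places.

0.925

P(theta) = 1 / (1 + exp(−a(theta − b)))
logit = ln(0.2500/0.7500) = -1.0986
theta = b + logit/(a) = 1.77 + (-1.0986)/1.3000 = 0.9249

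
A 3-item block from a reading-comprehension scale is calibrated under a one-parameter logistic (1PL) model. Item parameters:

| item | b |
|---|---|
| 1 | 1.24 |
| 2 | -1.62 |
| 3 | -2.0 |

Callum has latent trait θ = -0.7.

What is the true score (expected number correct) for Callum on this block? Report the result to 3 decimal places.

1.627

P(θ) = 1 / (1 + exp(−(θ − b)))
P_1 = 1/(1+e^{1.9400}) = 0.1256
P_2 = 1/(1+e^{-0.9200}) = 0.7150
P_3 = 1/(1+e^{-1.3000}) = 0.7858
E[score] = 0.1256 + 0.7150 + 0.7858 = 1.6265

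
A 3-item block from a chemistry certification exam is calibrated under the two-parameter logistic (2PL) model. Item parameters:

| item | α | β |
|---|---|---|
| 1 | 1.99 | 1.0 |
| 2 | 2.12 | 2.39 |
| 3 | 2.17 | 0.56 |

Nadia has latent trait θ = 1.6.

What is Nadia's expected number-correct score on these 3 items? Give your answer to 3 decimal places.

P(θ) = 1 / (1 + exp(−α(θ − β)))
P_1 = 1/(1+e^{-1.1940}) = 0.7675
P_2 = 1/(1+e^{1.6748}) = 0.1578
P_3 = 1/(1+e^{-2.2568}) = 0.9052
E[score] = 0.7675 + 0.1578 + 0.9052 = 1.8305

1.830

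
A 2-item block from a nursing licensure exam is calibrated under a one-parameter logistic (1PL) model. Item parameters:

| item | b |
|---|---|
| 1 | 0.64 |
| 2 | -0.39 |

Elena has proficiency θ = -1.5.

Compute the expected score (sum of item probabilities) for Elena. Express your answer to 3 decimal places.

P(θ) = 1 / (1 + exp(−(θ − b)))
P_1 = 1/(1+e^{2.1400}) = 0.1053
P_2 = 1/(1+e^{1.1100}) = 0.2479
E[score] = 0.1053 + 0.2479 = 0.3531

0.353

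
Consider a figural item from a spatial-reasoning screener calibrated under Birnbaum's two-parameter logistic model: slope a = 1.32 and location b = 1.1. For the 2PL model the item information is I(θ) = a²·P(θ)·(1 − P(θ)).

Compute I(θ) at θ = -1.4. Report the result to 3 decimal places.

0.060

P = 1/(1+e^{3.3000}) = 0.0356
P(1−P) = 0.0356 × 0.9644 = 0.0343
I = a² × P(1−P) = 1.32² × 0.0343 = 0.05977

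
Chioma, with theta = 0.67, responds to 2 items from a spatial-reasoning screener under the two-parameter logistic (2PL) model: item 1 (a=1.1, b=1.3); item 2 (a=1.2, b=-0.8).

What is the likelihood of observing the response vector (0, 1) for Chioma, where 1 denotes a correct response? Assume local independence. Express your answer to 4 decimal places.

P(theta) = 1 / (1 + exp(−a(theta − b)))
P_1 = 1/(1+e^{0.6930}) = 0.3334
P_2 = 1/(1+e^{-1.7640}) = 0.8537
L = (1−P_1) × P_2 = 0.6666 × 0.8537 = 0.56911

0.5691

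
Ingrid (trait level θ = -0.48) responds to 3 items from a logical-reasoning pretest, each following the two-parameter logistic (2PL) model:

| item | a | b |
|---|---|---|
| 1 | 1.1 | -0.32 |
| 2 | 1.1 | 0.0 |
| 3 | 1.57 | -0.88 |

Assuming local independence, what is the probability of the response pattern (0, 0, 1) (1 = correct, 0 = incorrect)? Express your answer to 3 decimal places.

0.223

P(θ) = 1 / (1 + exp(−a(θ − b)))
P_1 = 1/(1+e^{0.1760}) = 0.4561
P_2 = 1/(1+e^{0.5280}) = 0.3710
P_3 = 1/(1+e^{-0.6280}) = 0.6520
L = (1−P_1) × (1−P_2) × P_3 = 0.5439 × 0.6290 × 0.6520 = 0.22307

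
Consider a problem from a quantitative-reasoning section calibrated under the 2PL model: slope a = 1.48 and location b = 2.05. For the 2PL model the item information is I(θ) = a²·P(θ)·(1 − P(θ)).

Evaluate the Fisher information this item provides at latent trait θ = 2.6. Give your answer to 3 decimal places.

P = 1/(1+e^{-0.8140}) = 0.6930
P(1−P) = 0.6930 × 0.3070 = 0.2128
I = a² × P(1−P) = 1.48² × 0.2128 = 0.46604

0.466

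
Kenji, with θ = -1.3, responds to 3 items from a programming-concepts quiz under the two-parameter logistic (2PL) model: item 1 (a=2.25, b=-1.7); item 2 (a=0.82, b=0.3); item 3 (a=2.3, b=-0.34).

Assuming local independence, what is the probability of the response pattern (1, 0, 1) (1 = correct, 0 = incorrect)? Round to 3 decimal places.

0.055

P(θ) = 1 / (1 + exp(−a(θ − b)))
P_1 = 1/(1+e^{-0.9000}) = 0.7109
P_2 = 1/(1+e^{1.3120}) = 0.2122
P_3 = 1/(1+e^{2.2080}) = 0.0990
L = P_1 × (1−P_2) × P_3 = 0.7109 × 0.7878 × 0.0990 = 0.05547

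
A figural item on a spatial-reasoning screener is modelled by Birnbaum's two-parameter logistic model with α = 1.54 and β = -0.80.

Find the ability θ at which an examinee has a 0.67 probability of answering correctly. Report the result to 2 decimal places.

P(θ) = 1 / (1 + exp(−α(θ − β)))
logit = ln(0.6700/0.3300) = 0.7082
θ = β + logit/(α) = -0.80 + 0.7082/1.5400 = -0.3401

-0.34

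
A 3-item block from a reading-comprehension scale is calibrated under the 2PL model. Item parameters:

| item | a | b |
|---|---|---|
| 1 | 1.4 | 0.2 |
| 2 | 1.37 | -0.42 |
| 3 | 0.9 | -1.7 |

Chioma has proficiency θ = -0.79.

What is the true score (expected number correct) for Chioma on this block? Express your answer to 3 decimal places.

P(θ) = 1 / (1 + exp(−a(θ − b)))
P_1 = 1/(1+e^{1.3860}) = 0.2000
P_2 = 1/(1+e^{0.5069}) = 0.3759
P_3 = 1/(1+e^{-0.8190}) = 0.6940
E[score] = 0.2000 + 0.3759 + 0.6940 = 1.2700

1.270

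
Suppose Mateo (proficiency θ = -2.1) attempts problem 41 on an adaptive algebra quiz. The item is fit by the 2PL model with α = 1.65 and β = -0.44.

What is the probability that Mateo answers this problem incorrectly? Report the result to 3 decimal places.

0.939

P(θ) = 1 / (1 + exp(−α(θ − β)))
Exponent: 1.65 × (-2.1 − (-0.44)) = -2.7390
1/(1 + e^{2.7390}) = 0.0607
P(incorrect) = 1 − 0.0607 = 0.9393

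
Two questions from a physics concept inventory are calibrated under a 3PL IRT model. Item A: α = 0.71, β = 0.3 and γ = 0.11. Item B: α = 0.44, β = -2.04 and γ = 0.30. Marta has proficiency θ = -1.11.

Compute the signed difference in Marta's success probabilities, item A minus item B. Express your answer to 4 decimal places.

-0.3715

P(θ) = γ + (1 − γ) · 1 / (1 + exp(−α(θ − β)))
P_A = 0.3492
P_B = 0.7206
P_A − P_B = -0.3715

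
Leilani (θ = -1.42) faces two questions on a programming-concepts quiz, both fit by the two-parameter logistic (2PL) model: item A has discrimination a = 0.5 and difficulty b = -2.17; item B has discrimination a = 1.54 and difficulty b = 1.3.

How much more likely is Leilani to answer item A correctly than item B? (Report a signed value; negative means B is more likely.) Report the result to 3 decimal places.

0.578

P(θ) = 1 / (1 + exp(−a(θ − b)))
P_A = 0.5927
P_B = 0.0149
P_A − P_B = 0.5777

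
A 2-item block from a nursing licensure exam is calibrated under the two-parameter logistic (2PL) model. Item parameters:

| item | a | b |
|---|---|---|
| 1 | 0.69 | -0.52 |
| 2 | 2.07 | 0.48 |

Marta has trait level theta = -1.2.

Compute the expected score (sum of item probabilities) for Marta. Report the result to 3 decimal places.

P(theta) = 1 / (1 + exp(−a(theta − b)))
P_1 = 1/(1+e^{0.4692}) = 0.3848
P_2 = 1/(1+e^{3.4776}) = 0.0300
E[score] = 0.3848 + 0.0300 = 0.4148

0.415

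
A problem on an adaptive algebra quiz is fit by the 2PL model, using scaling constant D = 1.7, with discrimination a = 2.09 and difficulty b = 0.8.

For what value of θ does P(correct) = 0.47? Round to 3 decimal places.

P(θ) = 1 / (1 + exp(−D·a(θ − b)))
logit = ln(0.4700/0.5300) = -0.1201
θ = b + logit/(1.7·a) = 0.8 + (-0.1201)/3.5530 = 0.7662

0.766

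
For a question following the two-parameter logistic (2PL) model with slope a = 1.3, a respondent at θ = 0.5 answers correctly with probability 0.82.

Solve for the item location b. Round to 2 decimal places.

P(θ) = 1 / (1 + exp(−a(θ − b)))
logit(0.82) = ln(0.82/0.18) = 1.5163
b = θ − logit/(a) = 0.5 − 1.5163/1.3000 = -0.6664

-0.67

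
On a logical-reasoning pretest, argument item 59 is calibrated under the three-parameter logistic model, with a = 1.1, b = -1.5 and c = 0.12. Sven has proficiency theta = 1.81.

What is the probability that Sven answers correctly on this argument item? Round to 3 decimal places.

P(theta) = c + (1 − c) · 1 / (1 + exp(−a(theta − b)))
Exponent: 1.1 × (1.81 − (-1.5)) = 3.6410
1/(1 + e^{-3.6410}) = 0.9744
P = 0.12 + 0.88 × 0.9744 = 0.9775

0.978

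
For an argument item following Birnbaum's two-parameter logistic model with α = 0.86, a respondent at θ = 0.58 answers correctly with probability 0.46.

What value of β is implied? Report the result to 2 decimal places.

0.77

P(θ) = 1 / (1 + exp(−α(θ − β)))
logit(0.46) = ln(0.46/0.54) = -0.1603
β = θ − logit/(α) = 0.58 − (-0.1603)/0.8600 = 0.7664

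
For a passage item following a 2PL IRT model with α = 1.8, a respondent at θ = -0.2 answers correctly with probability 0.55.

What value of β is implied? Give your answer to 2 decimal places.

-0.31

P(θ) = 1 / (1 + exp(−α(θ − β)))
logit(0.55) = ln(0.55/0.45) = 0.2007
β = θ − logit/(α) = -0.2 − 0.2007/1.8000 = -0.3115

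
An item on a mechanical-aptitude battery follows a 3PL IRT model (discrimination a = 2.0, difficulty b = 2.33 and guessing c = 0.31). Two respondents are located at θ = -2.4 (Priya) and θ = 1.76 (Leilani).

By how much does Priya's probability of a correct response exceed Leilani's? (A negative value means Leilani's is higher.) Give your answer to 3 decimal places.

-0.167

P(θ) = c + (1 − c) · 1 / (1 + exp(−a(θ − b)))
P(Priya) = 0.3101  [exponent -9.4600]
P(Leilani) = 0.4772  [exponent -1.1400]
Difference = 0.3101 − 0.4772 = -0.1671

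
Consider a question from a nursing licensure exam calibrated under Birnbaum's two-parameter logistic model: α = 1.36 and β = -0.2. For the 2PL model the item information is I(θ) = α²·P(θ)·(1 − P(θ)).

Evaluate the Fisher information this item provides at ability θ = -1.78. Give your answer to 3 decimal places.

0.173

P = 1/(1+e^{2.1488}) = 0.1044
P(1−P) = 0.1044 × 0.8956 = 0.0935
I = α² × P(1−P) = 1.36² × 0.0935 = 0.17300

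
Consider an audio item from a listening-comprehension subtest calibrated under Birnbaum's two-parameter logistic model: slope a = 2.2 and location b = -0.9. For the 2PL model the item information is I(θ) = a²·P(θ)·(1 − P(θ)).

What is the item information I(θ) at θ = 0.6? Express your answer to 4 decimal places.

P = 1/(1+e^{-3.3000}) = 0.9644
P(1−P) = 0.9644 × 0.0356 = 0.0343
I = a² × P(1−P) = 2.2² × 0.0343 = 0.16604

0.1660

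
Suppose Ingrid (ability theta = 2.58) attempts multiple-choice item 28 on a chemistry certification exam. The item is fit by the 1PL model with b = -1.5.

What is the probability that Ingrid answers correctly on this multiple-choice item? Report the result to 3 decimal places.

P(theta) = 1 / (1 + exp(−(theta − b)))
Exponent: (2.58 − (-1.5)) = 4.0800
1/(1 + e^{-4.0800}) = 0.9834
P = 0.9834

0.983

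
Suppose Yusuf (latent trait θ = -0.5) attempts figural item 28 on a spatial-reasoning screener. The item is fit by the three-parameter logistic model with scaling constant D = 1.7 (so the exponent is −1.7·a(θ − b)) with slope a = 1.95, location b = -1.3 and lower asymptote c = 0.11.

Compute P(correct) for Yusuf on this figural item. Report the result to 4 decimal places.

0.9414

P(θ) = c + (1 − c) · 1 / (1 + exp(−D·a(θ − b)))
Exponent: 1.7 × 1.95 × (-0.5 − (-1.3)) = 2.6520
1/(1 + e^{-2.6520}) = 0.9341
P = 0.11 + 0.89 × 0.9341 = 0.9414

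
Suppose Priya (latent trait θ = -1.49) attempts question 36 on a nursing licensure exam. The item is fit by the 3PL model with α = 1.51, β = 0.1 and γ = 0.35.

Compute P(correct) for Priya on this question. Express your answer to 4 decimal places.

0.4040

P(θ) = γ + (1 − γ) · 1 / (1 + exp(−α(θ − β)))
Exponent: 1.51 × (-1.49 − 0.1) = -2.4009
1/(1 + e^{2.4009}) = 0.0831
P = 0.35 + 0.65 × 0.0831 = 0.4040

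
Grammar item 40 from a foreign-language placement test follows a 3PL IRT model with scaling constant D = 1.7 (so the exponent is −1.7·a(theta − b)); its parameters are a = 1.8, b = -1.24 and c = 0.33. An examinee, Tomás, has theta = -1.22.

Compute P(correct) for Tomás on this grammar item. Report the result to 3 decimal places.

0.675

P(theta) = c + (1 − c) · 1 / (1 + exp(−D·a(theta − b)))
Exponent: 1.7 × 1.8 × (-1.22 − (-1.24)) = 0.0612
1/(1 + e^{-0.0612}) = 0.5153
P = 0.33 + 0.67 × 0.5153 = 0.6752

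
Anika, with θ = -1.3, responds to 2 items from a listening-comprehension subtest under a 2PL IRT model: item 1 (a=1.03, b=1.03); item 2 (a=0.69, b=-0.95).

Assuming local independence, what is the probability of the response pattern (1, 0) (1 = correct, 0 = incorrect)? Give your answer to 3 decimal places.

P(θ) = 1 / (1 + exp(−a(θ − b)))
P_1 = 1/(1+e^{2.3999}) = 0.0832
P_2 = 1/(1+e^{0.2415}) = 0.4399
L = P_1 × (1−P_2) = 0.0832 × 0.5601 = 0.04659

0.047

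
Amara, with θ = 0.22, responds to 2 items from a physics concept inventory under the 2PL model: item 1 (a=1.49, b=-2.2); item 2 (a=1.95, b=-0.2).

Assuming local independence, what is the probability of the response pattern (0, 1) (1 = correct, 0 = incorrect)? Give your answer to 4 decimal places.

P(θ) = 1 / (1 + exp(−a(θ − b)))
P_1 = 1/(1+e^{-3.6058}) = 0.9736
P_2 = 1/(1+e^{-0.8190}) = 0.6940
L = (1−P_1) × P_2 = 0.0264 × 0.6940 = 0.01836

0.0184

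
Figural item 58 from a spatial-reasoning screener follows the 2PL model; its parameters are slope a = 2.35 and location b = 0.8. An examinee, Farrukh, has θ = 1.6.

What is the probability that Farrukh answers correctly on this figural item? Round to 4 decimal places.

0.8676

P(θ) = 1 / (1 + exp(−a(θ − b)))
Exponent: 2.35 × (1.6 − 0.8) = 1.8800
1/(1 + e^{-1.8800}) = 0.8676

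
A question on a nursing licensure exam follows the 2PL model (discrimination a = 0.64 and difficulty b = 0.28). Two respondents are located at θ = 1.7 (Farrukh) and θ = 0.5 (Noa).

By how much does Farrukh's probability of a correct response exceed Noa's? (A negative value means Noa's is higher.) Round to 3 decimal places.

0.178

P(θ) = 1 / (1 + exp(−a(θ − b)))
P(Farrukh) = 0.7128  [exponent 0.9088]
P(Noa) = 0.5351  [exponent 0.1408]
Difference = 0.7128 − 0.5351 = 0.1776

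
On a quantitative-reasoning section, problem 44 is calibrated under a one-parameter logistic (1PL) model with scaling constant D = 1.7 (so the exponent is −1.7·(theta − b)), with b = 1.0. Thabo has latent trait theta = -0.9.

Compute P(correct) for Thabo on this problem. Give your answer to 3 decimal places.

P(theta) = 1 / (1 + exp(−D·(theta − b)))
Exponent: 1.7 × (-0.9 − 1.0) = -3.2300
1/(1 + e^{3.2300}) = 0.0381
P = 0.0381

0.038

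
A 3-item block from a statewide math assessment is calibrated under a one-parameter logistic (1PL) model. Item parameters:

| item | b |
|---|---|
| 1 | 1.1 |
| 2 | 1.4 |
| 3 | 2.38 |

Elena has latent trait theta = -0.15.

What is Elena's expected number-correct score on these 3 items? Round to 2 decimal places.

P(theta) = 1 / (1 + exp(−(theta − b)))
P_1 = 1/(1+e^{1.2500}) = 0.2227
P_2 = 1/(1+e^{1.5500}) = 0.1751
P_3 = 1/(1+e^{2.5300}) = 0.0738
E[score] = 0.2227 + 0.1751 + 0.0738 = 0.4716

0.47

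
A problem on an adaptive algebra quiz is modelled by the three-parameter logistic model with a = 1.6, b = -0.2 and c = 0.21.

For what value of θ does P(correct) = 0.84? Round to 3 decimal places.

P(θ) = c + (1 − c) · 1 / (1 + exp(−a(θ − b)))
Remove guessing floor: (0.84 − 0.21)/(1 − 0.21) = 0.7975
logit = ln(0.7975/0.2025) = 1.3705
θ = b + logit/(a) = -0.2 + 1.3705/1.6000 = 0.6566

0.657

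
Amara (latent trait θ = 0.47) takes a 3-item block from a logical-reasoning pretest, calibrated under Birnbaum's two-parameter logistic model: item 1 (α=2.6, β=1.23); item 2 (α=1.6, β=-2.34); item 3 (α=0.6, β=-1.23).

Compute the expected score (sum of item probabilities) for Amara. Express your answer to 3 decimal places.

P(θ) = 1 / (1 + exp(−α(θ − β)))
P_1 = 1/(1+e^{1.9760}) = 0.1217
P_2 = 1/(1+e^{-4.4960}) = 0.9890
P_3 = 1/(1+e^{-1.0200}) = 0.7350
E[score] = 0.1217 + 0.9890 + 0.7350 = 1.8457

1.846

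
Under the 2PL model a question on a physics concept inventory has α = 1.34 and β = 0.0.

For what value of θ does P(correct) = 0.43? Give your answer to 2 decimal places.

-0.21

P(θ) = 1 / (1 + exp(−α(θ − β)))
logit = ln(0.4300/0.5700) = -0.2819
θ = β + logit/(α) = 0.0 + (-0.2819)/1.3400 = -0.2103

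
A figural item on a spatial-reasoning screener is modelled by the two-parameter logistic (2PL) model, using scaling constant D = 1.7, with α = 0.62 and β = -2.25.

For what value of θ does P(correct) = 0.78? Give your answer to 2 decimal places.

P(θ) = 1 / (1 + exp(−D·α(θ − β)))
logit = ln(0.7800/0.2200) = 1.2657
θ = β + logit/(1.7·α) = -2.25 + 1.2657/1.0540 = -1.0492

-1.05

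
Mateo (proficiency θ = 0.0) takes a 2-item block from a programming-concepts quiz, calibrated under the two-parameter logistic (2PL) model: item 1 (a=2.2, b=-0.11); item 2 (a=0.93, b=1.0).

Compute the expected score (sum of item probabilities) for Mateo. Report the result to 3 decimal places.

0.843

P(θ) = 1 / (1 + exp(−a(θ − b)))
P_1 = 1/(1+e^{-0.2420}) = 0.5602
P_2 = 1/(1+e^{0.9300}) = 0.2829
E[score] = 0.5602 + 0.2829 = 0.8431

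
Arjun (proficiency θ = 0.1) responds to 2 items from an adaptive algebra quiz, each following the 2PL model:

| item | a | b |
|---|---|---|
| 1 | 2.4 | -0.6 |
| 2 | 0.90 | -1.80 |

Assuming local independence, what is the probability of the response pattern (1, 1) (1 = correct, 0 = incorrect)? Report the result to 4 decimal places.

0.7138

P(θ) = 1 / (1 + exp(−a(θ − b)))
P_1 = 1/(1+e^{-1.6800}) = 0.8429
P_2 = 1/(1+e^{-1.7100}) = 0.8468
L = P_1 × P_2 = 0.8429 × 0.8468 = 0.71380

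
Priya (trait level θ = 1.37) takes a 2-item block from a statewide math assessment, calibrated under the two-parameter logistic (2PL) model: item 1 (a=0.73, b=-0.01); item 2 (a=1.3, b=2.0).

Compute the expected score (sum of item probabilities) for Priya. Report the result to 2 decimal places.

P(θ) = 1 / (1 + exp(−a(θ − b)))
P_1 = 1/(1+e^{-1.0074}) = 0.7325
P_2 = 1/(1+e^{0.8190}) = 0.3060
E[score] = 0.7325 + 0.3060 = 1.0385

1.04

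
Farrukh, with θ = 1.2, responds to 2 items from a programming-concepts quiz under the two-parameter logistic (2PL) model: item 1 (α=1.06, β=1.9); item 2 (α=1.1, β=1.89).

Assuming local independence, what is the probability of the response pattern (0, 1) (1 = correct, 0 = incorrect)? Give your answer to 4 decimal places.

0.2160

P(θ) = 1 / (1 + exp(−α(θ − β)))
P_1 = 1/(1+e^{0.7420}) = 0.3226
P_2 = 1/(1+e^{0.7590}) = 0.3189
L = (1−P_1) × P_2 = 0.6774 × 0.3189 = 0.21601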